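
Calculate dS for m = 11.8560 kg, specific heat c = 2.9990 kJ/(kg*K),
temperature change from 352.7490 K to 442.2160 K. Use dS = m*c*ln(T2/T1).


T2/T1 = 1.2536
ln(T2/T1) = 0.2260
dS = 11.8560 * 2.9990 * 0.2260 = 8.0372 kJ/K

8.0372 kJ/K


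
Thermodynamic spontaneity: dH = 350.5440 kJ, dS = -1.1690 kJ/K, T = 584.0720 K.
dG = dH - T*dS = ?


T*dS = 584.0720 * -1.1690 = -682.7802 kJ
dG = 350.5440 + 682.7802 = 1033.3242 kJ (non-spontaneous)

dG = 1033.3242 kJ, non-spontaneous


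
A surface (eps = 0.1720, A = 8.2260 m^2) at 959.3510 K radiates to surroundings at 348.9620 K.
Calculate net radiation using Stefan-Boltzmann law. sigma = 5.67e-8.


T^4 = 8.4705e+11
Tsurr^4 = 1.4829e+10
Q = 0.1720 * 5.67e-8 * 8.2260 * 8.3222e+11 = 66763.6347 W

66763.6347 W


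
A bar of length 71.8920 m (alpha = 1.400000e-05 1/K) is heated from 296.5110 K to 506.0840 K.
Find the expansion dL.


dT = 209.5730 K
dL = 1.400000e-05 * 71.8920 * 209.5730 = 0.210933 m
L_final = 72.102933 m

dL = 0.210933 m


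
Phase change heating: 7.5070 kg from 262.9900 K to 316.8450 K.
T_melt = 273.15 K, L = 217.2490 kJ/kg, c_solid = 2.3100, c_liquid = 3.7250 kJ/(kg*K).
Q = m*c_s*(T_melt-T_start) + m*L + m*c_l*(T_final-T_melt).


Q1 (sensible, solid) = 7.5070 * 2.3100 * 10.1600 = 176.1863 kJ
Q2 (latent) = 7.5070 * 217.2490 = 1630.8882 kJ
Q3 (sensible, liquid) = 7.5070 * 3.7250 * 43.6950 = 1221.8684 kJ
Q_total = 3028.9429 kJ

3028.9429 kJ


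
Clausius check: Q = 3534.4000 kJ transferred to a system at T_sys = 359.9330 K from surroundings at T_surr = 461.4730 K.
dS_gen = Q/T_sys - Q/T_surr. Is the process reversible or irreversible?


dS_sys = 3534.4000/359.9330 = 9.8196 kJ/K
dS_surr = -3534.4000/461.4730 = -7.6590 kJ/K
dS_gen = 9.8196 - 7.6590 = 2.1607 kJ/K (irreversible)

dS_gen = 2.1607 kJ/K, irreversible


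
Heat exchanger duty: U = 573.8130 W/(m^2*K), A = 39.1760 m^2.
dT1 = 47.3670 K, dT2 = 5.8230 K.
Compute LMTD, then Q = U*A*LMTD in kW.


LMTD = 19.8196 K
Q = 573.8130 * 39.1760 * 19.8196 = 445537.9214 W = 445.5379 kW

445.5379 kW


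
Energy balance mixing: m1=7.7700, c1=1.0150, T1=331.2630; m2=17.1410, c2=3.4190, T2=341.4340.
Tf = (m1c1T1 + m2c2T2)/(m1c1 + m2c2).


num = 22622.2888
den = 66.4916
Tf = 340.2276 K

340.2276 K


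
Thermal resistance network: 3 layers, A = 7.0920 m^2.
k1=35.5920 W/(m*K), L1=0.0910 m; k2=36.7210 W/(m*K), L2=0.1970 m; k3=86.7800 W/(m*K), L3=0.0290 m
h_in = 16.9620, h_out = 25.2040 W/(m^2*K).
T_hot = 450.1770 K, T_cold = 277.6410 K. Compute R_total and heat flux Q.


R_conv_in = 1/(16.9620*7.0920) = 0.0083
R_1 = 0.0910/(35.5920*7.0920) = 0.0004
R_2 = 0.1970/(36.7210*7.0920) = 0.0008
R_3 = 0.0290/(86.7800*7.0920) = 4.7120e-05
R_conv_out = 1/(25.2040*7.0920) = 0.0056
R_total = 0.0151 K/W
Q = 172.5360 / 0.0151 = 11447.8121 W

R_total = 0.0151 K/W, Q = 11447.8121 W


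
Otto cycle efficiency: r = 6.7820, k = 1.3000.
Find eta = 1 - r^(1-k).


r^(k-1) = 1.7759
eta = 1 - 1/1.7759 = 0.4369 = 43.6891%

43.6891%


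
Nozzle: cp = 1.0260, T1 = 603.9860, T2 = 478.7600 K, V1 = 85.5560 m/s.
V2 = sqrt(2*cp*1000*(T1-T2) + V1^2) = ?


dT = 125.2260 K
2*cp*1000*dT = 256963.7520
V1^2 = 7319.8291
V2 = sqrt(264283.5811) = 514.0852 m/s

514.0852 m/s


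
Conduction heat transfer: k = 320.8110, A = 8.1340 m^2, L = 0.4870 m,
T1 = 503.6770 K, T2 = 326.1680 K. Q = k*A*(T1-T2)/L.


dT = 177.5090 K
Q = 320.8110 * 8.1340 * 177.5090 / 0.4870 = 951140.8520 W

951140.8520 W


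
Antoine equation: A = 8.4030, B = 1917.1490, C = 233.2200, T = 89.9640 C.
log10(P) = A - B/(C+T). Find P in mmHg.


C+T = 323.1840
B/(C+T) = 5.9321
log10(P) = 8.4030 - 5.9321 = 2.4709
P = 10^2.4709 = 295.7559 mmHg

295.7559 mmHg


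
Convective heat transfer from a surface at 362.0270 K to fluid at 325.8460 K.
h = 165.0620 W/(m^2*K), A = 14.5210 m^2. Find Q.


dT = 36.1810 K
Q = 165.0620 * 14.5210 * 36.1810 = 86720.9835 W

86720.9835 W


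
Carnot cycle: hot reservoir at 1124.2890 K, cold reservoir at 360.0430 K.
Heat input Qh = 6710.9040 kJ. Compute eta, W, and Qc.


eta = 1 - 360.0430/1124.2890 = 0.6798
W = 0.6798 * 6710.9040 = 4561.8000 kJ
Qc = 6710.9040 - 4561.8000 = 2149.1040 kJ

eta = 67.9759%, W = 4561.8000 kJ, Qc = 2149.1040 kJ


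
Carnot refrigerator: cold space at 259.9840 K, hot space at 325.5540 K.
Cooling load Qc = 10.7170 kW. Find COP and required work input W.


COP = 259.9840 / 65.5700 = 3.9650
W = 10.7170 / 3.9650 = 2.7029 kW

COP = 3.9650, W = 2.7029 kW


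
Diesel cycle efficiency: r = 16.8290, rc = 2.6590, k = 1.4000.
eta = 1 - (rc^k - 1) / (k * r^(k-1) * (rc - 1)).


r^(k-1) = 3.0933
rc^k = 3.9319
eta = 0.5919 = 59.1910%

59.1910%


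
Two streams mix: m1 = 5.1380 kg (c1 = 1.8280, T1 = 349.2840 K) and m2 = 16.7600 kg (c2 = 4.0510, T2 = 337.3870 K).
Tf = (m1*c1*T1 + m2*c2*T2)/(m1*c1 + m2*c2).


num = 26187.3769
den = 77.2870
Tf = 338.8328 K

338.8328 K


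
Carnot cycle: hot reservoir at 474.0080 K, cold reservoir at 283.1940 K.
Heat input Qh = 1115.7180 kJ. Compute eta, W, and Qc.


eta = 1 - 283.1940/474.0080 = 0.4026
W = 0.4026 * 1115.7180 = 449.1372 kJ
Qc = 1115.7180 - 449.1372 = 666.5808 kJ

eta = 40.2554%, W = 449.1372 kJ, Qc = 666.5808 kJ


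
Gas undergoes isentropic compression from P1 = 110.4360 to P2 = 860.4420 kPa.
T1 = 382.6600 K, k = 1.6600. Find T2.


(k-1)/k = 0.3976
(P2/P1)^exp = 2.2620
T2 = 382.6600 * 2.2620 = 865.5835 K

865.5835 K


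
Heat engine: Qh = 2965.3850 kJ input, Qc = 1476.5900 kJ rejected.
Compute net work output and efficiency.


W = 2965.3850 - 1476.5900 = 1488.7950 kJ
eta = 1488.7950 / 2965.3850 = 0.5021 = 50.2058%

W = 1488.7950 kJ, eta = 50.2058%


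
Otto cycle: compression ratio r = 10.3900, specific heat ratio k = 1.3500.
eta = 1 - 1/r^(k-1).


r^(k-1) = 2.2689
eta = 1 - 1/2.2689 = 0.5593 = 55.9258%

55.9258%


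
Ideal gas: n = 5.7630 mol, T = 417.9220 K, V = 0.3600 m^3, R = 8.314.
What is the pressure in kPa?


P = nRT/V = 5.7630 * 8.314 * 417.9220 / 0.3600
= 20024.1400 / 0.3600 = 55622.6112 Pa = 55.6226 kPa

55.6226 kPa


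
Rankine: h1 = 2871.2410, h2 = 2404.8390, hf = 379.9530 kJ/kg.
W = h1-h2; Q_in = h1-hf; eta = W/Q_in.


W = 466.4020 kJ/kg
Q_in = 2491.2880 kJ/kg
eta = 0.1872 = 18.7213%

eta = 18.7213%


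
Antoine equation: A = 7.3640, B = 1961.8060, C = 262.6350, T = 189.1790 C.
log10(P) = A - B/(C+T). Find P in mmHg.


C+T = 451.8140
B/(C+T) = 4.3421
log10(P) = 7.3640 - 4.3421 = 3.0219
P = 10^3.0219 = 1051.8031 mmHg

1051.8031 mmHg


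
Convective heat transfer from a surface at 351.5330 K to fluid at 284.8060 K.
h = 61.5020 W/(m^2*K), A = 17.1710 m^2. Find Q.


dT = 66.7270 K
Q = 61.5020 * 17.1710 * 66.7270 = 70467.1045 W

70467.1045 W


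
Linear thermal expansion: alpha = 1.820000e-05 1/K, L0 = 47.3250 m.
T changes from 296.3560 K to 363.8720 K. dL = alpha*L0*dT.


dT = 67.5160 K
dL = 1.820000e-05 * 47.3250 * 67.5160 = 0.058153 m
L_final = 47.383153 m

dL = 0.058153 m


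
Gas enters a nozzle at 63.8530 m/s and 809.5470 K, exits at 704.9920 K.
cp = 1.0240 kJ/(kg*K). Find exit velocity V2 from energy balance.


dT = 104.5550 K
2*cp*1000*dT = 214128.6400
V1^2 = 4077.2056
V2 = sqrt(218205.8456) = 467.1251 m/s

467.1251 m/s


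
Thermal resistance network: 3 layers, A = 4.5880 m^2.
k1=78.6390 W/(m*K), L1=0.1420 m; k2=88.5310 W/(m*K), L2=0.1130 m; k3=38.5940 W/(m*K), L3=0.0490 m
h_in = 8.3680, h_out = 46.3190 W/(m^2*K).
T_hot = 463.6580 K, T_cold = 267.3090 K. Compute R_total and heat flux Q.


R_conv_in = 1/(8.3680*4.5880) = 0.0260
R_1 = 0.1420/(78.6390*4.5880) = 0.0004
R_2 = 0.1130/(88.5310*4.5880) = 0.0003
R_3 = 0.0490/(38.5940*4.5880) = 0.0003
R_conv_out = 1/(46.3190*4.5880) = 0.0047
R_total = 0.0317 K/W
Q = 196.3490 / 0.0317 = 6193.7867 W

R_total = 0.0317 K/W, Q = 6193.7867 W


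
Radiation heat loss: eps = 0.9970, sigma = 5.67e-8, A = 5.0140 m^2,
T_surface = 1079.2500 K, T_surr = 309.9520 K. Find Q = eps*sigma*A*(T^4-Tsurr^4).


T^4 = 1.3567e+12
Tsurr^4 = 9.2295e+09
Q = 0.9970 * 5.67e-8 * 5.0140 * 1.3475e+12 = 381932.1785 W

381932.1785 W


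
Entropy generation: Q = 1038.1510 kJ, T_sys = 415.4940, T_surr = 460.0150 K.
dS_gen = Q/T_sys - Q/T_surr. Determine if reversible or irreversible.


dS_sys = 1038.1510/415.4940 = 2.4986 kJ/K
dS_surr = -1038.1510/460.0150 = -2.2568 kJ/K
dS_gen = 2.4986 - 2.2568 = 0.2418 kJ/K (irreversible)

dS_gen = 0.2418 kJ/K, irreversible


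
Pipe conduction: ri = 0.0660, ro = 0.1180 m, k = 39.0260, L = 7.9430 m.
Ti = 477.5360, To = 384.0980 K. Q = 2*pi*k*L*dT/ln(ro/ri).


dT = 93.4380 K
ln(ro/ri) = 0.5810
Q = 2*pi*39.0260*7.9430*93.4380 / 0.5810 = 313215.7096 W

313215.7096 W


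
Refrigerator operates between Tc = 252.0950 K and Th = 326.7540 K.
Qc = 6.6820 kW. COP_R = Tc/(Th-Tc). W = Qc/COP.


COP = 252.0950 / 74.6590 = 3.3766
W = 6.6820 / 3.3766 = 1.9789 kW

COP = 3.3766, W = 1.9789 kW


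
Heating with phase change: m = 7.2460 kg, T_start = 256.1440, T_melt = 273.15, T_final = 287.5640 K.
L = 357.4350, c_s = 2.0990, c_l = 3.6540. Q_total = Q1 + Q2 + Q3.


Q1 (sensible, solid) = 7.2460 * 2.0990 * 17.0060 = 258.6503 kJ
Q2 (latent) = 7.2460 * 357.4350 = 2589.9740 kJ
Q3 (sensible, liquid) = 7.2460 * 3.6540 * 14.4140 = 381.6378 kJ
Q_total = 3230.2621 kJ

3230.2621 kJ


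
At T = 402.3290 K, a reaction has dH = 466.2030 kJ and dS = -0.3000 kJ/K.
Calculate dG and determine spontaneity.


T*dS = 402.3290 * -0.3000 = -120.6987 kJ
dG = 466.2030 + 120.6987 = 586.9017 kJ (non-spontaneous)

dG = 586.9017 kJ, non-spontaneous


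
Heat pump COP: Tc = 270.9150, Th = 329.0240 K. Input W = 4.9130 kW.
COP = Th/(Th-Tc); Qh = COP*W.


COP = 329.0240 / 58.1090 = 5.6622
Qh = 5.6622 * 4.9130 = 27.8183 kW

COP = 5.6622, Qh = 27.8183 kW


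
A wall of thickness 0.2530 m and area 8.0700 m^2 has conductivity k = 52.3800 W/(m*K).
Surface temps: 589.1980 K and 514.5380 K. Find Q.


dT = 74.6600 K
Q = 52.3800 * 8.0700 * 74.6600 / 0.2530 = 124740.2164 W

124740.2164 W


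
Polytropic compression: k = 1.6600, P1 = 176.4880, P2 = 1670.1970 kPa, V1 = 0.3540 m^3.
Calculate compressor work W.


(k-1)/k = 0.3976
(P2/P1)^exp = 2.4438
W = 2.5152 * 176.4880 * 0.3540 * (2.4438 - 1) = 226.8796 kJ

226.8796 kJ


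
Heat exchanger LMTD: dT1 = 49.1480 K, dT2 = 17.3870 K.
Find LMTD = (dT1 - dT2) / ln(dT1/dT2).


dT1/dT2 = 2.8267
ln(dT1/dT2) = 1.0391
LMTD = 31.7610 / 1.0391 = 30.5655 K

30.5655 K


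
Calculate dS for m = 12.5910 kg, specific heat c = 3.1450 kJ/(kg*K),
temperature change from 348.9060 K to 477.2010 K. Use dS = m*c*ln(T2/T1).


T2/T1 = 1.3677
ln(T2/T1) = 0.3131
dS = 12.5910 * 3.1450 * 0.3131 = 12.3997 kJ/K

12.3997 kJ/K


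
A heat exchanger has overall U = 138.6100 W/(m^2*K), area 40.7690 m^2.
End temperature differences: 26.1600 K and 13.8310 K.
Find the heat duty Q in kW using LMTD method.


LMTD = 19.3451 K
Q = 138.6100 * 40.7690 * 19.3451 = 109318.9764 W = 109.3190 kW

109.3190 kW


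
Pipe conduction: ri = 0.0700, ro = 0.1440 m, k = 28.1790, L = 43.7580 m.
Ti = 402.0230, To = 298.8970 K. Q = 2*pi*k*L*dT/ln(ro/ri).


dT = 103.1260 K
ln(ro/ri) = 0.7213
Q = 2*pi*28.1790*43.7580*103.1260 / 0.7213 = 1107654.4019 W

1107654.4019 W


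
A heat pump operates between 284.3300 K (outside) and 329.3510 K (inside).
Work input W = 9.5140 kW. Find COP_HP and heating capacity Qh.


COP = 329.3510 / 45.0210 = 7.3155
Qh = 7.3155 * 9.5140 = 69.5996 kW

COP = 7.3155, Qh = 69.5996 kW


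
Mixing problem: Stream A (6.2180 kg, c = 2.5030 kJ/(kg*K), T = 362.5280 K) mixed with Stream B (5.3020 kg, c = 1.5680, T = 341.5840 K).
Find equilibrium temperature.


num = 8482.0312
den = 23.8772
Tf = 355.2357 K

355.2357 K


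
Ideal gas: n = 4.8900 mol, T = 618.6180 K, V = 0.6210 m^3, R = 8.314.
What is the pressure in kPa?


P = nRT/V = 4.8900 * 8.314 * 618.6180 / 0.6210
= 25150.1994 / 0.6210 = 40499.5159 Pa = 40.4995 kPa

40.4995 kPa


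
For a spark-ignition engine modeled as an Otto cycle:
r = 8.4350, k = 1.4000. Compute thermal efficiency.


r^(k-1) = 2.3466
eta = 1 - 1/2.3466 = 0.5738 = 57.3847%

57.3847%


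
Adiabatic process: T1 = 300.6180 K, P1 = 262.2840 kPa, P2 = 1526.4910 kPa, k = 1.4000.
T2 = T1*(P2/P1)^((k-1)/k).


(k-1)/k = 0.2857
(P2/P1)^exp = 1.6541
T2 = 300.6180 * 1.6541 = 497.2379 K

497.2379 K


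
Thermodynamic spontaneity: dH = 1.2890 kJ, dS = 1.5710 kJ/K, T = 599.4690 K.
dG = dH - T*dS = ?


T*dS = 599.4690 * 1.5710 = 941.7658 kJ
dG = 1.2890 - 941.7658 = -940.4768 kJ (spontaneous)

dG = -940.4768 kJ, spontaneous


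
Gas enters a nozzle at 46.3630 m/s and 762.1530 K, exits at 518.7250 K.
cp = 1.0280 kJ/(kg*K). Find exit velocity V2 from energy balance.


dT = 243.4280 K
2*cp*1000*dT = 500487.9680
V1^2 = 2149.5278
V2 = sqrt(502637.4958) = 708.9693 m/s

708.9693 m/s


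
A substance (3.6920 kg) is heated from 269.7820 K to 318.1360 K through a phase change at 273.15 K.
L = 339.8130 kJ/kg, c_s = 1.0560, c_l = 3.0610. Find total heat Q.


Q1 (sensible, solid) = 3.6920 * 1.0560 * 3.3680 = 13.1310 kJ
Q2 (latent) = 3.6920 * 339.8130 = 1254.5896 kJ
Q3 (sensible, liquid) = 3.6920 * 3.0610 * 44.9860 = 508.3963 kJ
Q_total = 1776.1169 kJ

1776.1169 kJ


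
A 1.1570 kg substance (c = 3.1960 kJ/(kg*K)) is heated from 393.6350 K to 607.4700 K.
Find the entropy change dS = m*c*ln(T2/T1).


T2/T1 = 1.5432
ln(T2/T1) = 0.4339
dS = 1.1570 * 3.1960 * 0.4339 = 1.6044 kJ/K

1.6044 kJ/K


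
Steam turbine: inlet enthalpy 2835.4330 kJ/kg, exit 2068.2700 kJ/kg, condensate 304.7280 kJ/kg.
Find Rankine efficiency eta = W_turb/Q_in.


W = 767.1630 kJ/kg
Q_in = 2530.7050 kJ/kg
eta = 0.3031 = 30.3142%

eta = 30.3142%


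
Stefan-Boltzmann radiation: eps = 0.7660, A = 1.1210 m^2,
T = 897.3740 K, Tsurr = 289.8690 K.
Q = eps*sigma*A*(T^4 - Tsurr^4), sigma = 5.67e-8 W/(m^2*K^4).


T^4 = 6.4848e+11
Tsurr^4 = 7.0600e+09
Q = 0.7660 * 5.67e-8 * 1.1210 * 6.4142e+11 = 31228.9388 W

31228.9388 W


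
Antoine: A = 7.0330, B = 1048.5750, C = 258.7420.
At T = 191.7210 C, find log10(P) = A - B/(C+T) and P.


C+T = 450.4630
B/(C+T) = 2.3278
log10(P) = 7.0330 - 2.3278 = 4.7052
P = 10^4.7052 = 50725.7354 mmHg

50725.7354 mmHg


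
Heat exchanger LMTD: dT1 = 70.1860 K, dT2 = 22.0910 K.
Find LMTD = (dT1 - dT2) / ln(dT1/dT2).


dT1/dT2 = 3.1771
ln(dT1/dT2) = 1.1560
LMTD = 48.0950 / 1.1560 = 41.6054 K

41.6054 K


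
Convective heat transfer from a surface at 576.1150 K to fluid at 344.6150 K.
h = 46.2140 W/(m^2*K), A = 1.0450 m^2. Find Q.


dT = 231.5000 K
Q = 46.2140 * 1.0450 * 231.5000 = 11179.9753 W

11179.9753 W


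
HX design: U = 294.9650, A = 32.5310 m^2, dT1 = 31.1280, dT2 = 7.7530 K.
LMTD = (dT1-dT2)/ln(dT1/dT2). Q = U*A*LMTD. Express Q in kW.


LMTD = 16.8162 K
Q = 294.9650 * 32.5310 * 16.8162 = 161360.0470 W = 161.3600 kW

161.3600 kW


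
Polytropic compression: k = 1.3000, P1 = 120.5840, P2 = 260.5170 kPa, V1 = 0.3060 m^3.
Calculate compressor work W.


(k-1)/k = 0.2308
(P2/P1)^exp = 1.1945
W = 4.3333 * 120.5840 * 0.3060 * (1.1945 - 1) = 31.1069 kJ

31.1069 kJ


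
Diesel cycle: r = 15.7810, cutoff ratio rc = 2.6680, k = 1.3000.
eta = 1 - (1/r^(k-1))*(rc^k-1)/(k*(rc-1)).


r^(k-1) = 2.2879
rc^k = 3.5813
eta = 0.4797 = 47.9693%

47.9693%


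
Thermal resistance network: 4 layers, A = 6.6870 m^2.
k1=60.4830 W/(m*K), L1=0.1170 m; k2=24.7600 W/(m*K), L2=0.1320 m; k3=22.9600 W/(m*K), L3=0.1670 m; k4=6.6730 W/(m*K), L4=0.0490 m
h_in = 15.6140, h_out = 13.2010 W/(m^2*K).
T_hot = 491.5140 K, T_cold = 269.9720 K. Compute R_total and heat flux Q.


R_conv_in = 1/(15.6140*6.6870) = 0.0096
R_1 = 0.1170/(60.4830*6.6870) = 0.0003
R_2 = 0.1320/(24.7600*6.6870) = 0.0008
R_3 = 0.1670/(22.9600*6.6870) = 0.0011
R_4 = 0.0490/(6.6730*6.6870) = 0.0011
R_conv_out = 1/(13.2010*6.6870) = 0.0113
R_total = 0.0242 K/W
Q = 221.5420 / 0.0242 = 9162.9133 W

R_total = 0.0242 K/W, Q = 9162.9133 W


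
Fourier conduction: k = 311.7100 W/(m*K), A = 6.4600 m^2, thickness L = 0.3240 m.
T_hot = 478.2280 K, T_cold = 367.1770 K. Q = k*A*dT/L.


dT = 111.0510 K
Q = 311.7100 * 6.4600 * 111.0510 / 0.3240 = 690177.3721 W

690177.3721 W


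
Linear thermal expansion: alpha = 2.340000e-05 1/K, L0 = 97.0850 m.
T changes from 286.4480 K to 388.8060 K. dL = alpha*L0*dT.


dT = 102.3580 K
dL = 2.340000e-05 * 97.0850 * 102.3580 = 0.232536 m
L_final = 97.317536 m

dL = 0.232536 m


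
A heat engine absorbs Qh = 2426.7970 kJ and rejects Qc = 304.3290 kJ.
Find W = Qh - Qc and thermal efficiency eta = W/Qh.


W = 2426.7970 - 304.3290 = 2122.4680 kJ
eta = 2122.4680 / 2426.7970 = 0.8746 = 87.4596%

W = 2122.4680 kJ, eta = 87.4596%


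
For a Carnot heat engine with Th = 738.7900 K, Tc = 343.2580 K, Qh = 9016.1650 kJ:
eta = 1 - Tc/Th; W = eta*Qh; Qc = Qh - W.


eta = 1 - 343.2580/738.7900 = 0.5354
W = 0.5354 * 9016.1650 = 4827.0575 kJ
Qc = 9016.1650 - 4827.0575 = 4189.1075 kJ

eta = 53.5378%, W = 4827.0575 kJ, Qc = 4189.1075 kJ


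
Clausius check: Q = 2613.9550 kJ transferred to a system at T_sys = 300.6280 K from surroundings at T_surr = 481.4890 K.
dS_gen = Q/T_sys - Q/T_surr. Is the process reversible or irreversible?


dS_sys = 2613.9550/300.6280 = 8.6950 kJ/K
dS_surr = -2613.9550/481.4890 = -5.4289 kJ/K
dS_gen = 8.6950 - 5.4289 = 3.2661 kJ/K (irreversible)

dS_gen = 3.2661 kJ/K, irreversible


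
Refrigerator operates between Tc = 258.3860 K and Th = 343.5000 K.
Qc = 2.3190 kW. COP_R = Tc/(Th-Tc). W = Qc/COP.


COP = 258.3860 / 85.1140 = 3.0358
W = 2.3190 / 3.0358 = 0.7639 kW

COP = 3.0358, W = 0.7639 kW


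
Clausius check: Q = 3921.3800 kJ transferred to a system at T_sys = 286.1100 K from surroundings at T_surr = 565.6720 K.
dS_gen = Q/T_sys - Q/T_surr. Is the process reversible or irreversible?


dS_sys = 3921.3800/286.1100 = 13.7058 kJ/K
dS_surr = -3921.3800/565.6720 = -6.9323 kJ/K
dS_gen = 13.7058 - 6.9323 = 6.7736 kJ/K (irreversible)

dS_gen = 6.7736 kJ/K, irreversible


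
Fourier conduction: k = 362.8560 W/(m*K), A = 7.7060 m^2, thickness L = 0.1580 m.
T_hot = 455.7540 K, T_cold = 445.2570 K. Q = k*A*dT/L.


dT = 10.4970 K
Q = 362.8560 * 7.7060 * 10.4970 / 0.1580 = 185768.2217 W

185768.2217 W


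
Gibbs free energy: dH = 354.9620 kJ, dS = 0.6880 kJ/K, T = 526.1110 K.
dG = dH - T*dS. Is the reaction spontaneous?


T*dS = 526.1110 * 0.6880 = 361.9644 kJ
dG = 354.9620 - 361.9644 = -7.0024 kJ (spontaneous)

dG = -7.0024 kJ, spontaneous


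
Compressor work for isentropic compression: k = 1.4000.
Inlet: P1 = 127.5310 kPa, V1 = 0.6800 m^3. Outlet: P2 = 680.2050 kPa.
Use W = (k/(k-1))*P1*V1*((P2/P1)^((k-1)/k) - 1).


(k-1)/k = 0.2857
(P2/P1)^exp = 1.6133
W = 3.5000 * 127.5310 * 0.6800 * (1.6133 - 1) = 186.1579 kJ

186.1579 kJ


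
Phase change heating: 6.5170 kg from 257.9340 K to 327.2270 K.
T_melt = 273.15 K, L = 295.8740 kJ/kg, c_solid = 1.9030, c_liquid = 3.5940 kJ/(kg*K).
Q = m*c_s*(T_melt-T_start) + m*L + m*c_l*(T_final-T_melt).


Q1 (sensible, solid) = 6.5170 * 1.9030 * 15.2160 = 188.7066 kJ
Q2 (latent) = 6.5170 * 295.8740 = 1928.2109 kJ
Q3 (sensible, liquid) = 6.5170 * 3.5940 * 54.0770 = 1266.5968 kJ
Q_total = 3383.5142 kJ

3383.5142 kJ


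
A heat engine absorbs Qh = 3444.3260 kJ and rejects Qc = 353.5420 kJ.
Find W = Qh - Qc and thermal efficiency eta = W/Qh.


W = 3444.3260 - 353.5420 = 3090.7840 kJ
eta = 3090.7840 / 3444.3260 = 0.8974 = 89.7355%

W = 3090.7840 kJ, eta = 89.7355%


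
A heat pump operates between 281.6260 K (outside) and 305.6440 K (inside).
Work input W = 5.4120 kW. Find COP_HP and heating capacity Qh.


COP = 305.6440 / 24.0180 = 12.7256
Qh = 12.7256 * 5.4120 = 68.8711 kW

COP = 12.7256, Qh = 68.8711 kW


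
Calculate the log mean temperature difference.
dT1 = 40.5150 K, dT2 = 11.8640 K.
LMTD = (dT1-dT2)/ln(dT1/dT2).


dT1/dT2 = 3.4150
ln(dT1/dT2) = 1.2282
LMTD = 28.6510 / 1.2282 = 23.3283 K

23.3283 K


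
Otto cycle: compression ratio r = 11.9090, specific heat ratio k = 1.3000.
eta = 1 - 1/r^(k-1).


r^(k-1) = 2.1026
eta = 1 - 1/2.1026 = 0.5244 = 52.4405%

52.4405%


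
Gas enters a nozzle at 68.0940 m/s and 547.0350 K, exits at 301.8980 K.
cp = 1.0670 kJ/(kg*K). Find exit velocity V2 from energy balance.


dT = 245.1370 K
2*cp*1000*dT = 523122.3580
V1^2 = 4636.7928
V2 = sqrt(527759.1508) = 726.4703 m/s

726.4703 m/s


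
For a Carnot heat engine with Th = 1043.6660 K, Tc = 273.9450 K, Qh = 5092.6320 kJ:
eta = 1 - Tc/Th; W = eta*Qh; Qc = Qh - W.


eta = 1 - 273.9450/1043.6660 = 0.7375
W = 0.7375 * 5092.6320 = 3755.9006 kJ
Qc = 5092.6320 - 3755.9006 = 1336.7314 kJ

eta = 73.7517%, W = 3755.9006 kJ, Qc = 1336.7314 kJ


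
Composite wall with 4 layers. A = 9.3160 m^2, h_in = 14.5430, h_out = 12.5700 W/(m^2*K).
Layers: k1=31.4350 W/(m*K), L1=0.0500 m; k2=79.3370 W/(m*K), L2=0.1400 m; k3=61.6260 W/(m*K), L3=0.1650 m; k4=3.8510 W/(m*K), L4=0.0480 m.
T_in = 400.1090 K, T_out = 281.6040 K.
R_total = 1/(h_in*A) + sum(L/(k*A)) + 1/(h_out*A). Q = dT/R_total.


R_conv_in = 1/(14.5430*9.3160) = 0.0074
R_1 = 0.0500/(31.4350*9.3160) = 0.0002
R_2 = 0.1400/(79.3370*9.3160) = 0.0002
R_3 = 0.1650/(61.6260*9.3160) = 0.0003
R_4 = 0.0480/(3.8510*9.3160) = 0.0013
R_conv_out = 1/(12.5700*9.3160) = 0.0085
R_total = 0.0179 K/W
Q = 118.5050 / 0.0179 = 6618.1431 W

R_total = 0.0179 K/W, Q = 6618.1431 W


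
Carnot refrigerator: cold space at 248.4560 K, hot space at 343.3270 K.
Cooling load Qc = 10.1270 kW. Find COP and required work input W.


COP = 248.4560 / 94.8710 = 2.6189
W = 10.1270 / 2.6189 = 3.8669 kW

COP = 2.6189, W = 3.8669 kW


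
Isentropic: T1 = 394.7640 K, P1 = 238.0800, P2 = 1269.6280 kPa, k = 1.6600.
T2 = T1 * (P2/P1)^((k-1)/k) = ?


(k-1)/k = 0.3976
(P2/P1)^exp = 1.9455
T2 = 394.7640 * 1.9455 = 768.0107 K

768.0107 K


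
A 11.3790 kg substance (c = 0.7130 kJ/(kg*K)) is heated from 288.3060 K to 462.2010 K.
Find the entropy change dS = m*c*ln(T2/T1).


T2/T1 = 1.6032
ln(T2/T1) = 0.4720
dS = 11.3790 * 0.7130 * 0.4720 = 3.8293 kJ/K

3.8293 kJ/K


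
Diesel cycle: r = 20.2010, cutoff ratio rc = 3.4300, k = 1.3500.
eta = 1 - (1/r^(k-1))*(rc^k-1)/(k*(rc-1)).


r^(k-1) = 2.8634
rc^k = 5.2802
eta = 0.5443 = 54.4342%

54.4342%


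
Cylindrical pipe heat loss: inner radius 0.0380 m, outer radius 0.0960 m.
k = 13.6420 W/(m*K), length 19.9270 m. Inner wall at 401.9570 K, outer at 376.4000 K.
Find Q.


dT = 25.5570 K
ln(ro/ri) = 0.9268
Q = 2*pi*13.6420*19.9270*25.5570 / 0.9268 = 47102.2306 W

47102.2306 W


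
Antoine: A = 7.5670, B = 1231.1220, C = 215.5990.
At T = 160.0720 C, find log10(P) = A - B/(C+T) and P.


C+T = 375.6710
B/(C+T) = 3.2771
log10(P) = 7.5670 - 3.2771 = 4.2899
P = 10^4.2899 = 19492.6944 mmHg

19492.6944 mmHg


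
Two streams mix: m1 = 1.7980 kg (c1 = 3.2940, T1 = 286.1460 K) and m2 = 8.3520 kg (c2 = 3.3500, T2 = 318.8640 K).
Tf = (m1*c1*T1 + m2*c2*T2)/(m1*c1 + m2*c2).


num = 10616.2914
den = 33.9018
Tf = 313.1482 K

313.1482 K


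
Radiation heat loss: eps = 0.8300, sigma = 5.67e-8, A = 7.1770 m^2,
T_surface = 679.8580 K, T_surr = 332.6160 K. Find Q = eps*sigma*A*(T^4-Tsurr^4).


T^4 = 2.1364e+11
Tsurr^4 = 1.2240e+10
Q = 0.8300 * 5.67e-8 * 7.1770 * 2.0140e+11 = 68022.6884 W

68022.6884 W


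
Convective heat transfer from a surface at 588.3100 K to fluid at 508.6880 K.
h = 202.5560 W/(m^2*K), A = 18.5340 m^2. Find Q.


dT = 79.6220 K
Q = 202.5560 * 18.5340 * 79.6220 = 298914.7550 W

298914.7550 W


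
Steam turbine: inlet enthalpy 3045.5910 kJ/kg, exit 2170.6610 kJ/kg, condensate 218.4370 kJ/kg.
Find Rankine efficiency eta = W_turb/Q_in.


W = 874.9300 kJ/kg
Q_in = 2827.1540 kJ/kg
eta = 0.3095 = 30.9474%

eta = 30.9474%


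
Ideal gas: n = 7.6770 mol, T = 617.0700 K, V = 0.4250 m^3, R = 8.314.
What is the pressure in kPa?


P = nRT/V = 7.6770 * 8.314 * 617.0700 / 0.4250
= 39385.4665 / 0.4250 = 92671.6859 Pa = 92.6717 kPa

92.6717 kPa


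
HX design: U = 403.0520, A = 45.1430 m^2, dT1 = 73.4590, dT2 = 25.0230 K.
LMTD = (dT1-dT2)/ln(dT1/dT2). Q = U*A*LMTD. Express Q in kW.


LMTD = 44.9759 K
Q = 403.0520 * 45.1430 * 44.9759 = 818335.6589 W = 818.3357 kW

818.3357 kW


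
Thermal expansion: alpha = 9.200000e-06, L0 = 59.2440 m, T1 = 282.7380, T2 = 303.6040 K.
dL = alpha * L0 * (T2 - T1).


dT = 20.8660 K
dL = 9.200000e-06 * 59.2440 * 20.8660 = 0.011373 m
L_final = 59.255373 m

dL = 0.011373 m


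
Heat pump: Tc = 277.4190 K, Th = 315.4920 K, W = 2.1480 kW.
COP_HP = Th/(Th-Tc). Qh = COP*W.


COP = 315.4920 / 38.0730 = 8.2865
Qh = 8.2865 * 2.1480 = 17.7994 kW

COP = 8.2865, Qh = 17.7994 kW


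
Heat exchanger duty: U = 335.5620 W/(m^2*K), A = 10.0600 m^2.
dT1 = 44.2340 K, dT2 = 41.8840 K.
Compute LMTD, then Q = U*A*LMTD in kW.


LMTD = 43.0483 K
Q = 335.5620 * 10.0600 * 43.0483 = 145320.4927 W = 145.3205 kW

145.3205 kW


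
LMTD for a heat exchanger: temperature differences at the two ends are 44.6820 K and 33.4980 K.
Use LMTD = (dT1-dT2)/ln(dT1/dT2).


dT1/dT2 = 1.3339
ln(dT1/dT2) = 0.2881
LMTD = 11.1840 / 0.2881 = 38.8219 K

38.8219 K


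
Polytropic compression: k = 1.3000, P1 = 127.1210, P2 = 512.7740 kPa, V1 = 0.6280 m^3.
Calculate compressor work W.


(k-1)/k = 0.2308
(P2/P1)^exp = 1.3797
W = 4.3333 * 127.1210 * 0.6280 * (1.3797 - 1) = 131.3466 kJ

131.3466 kJ


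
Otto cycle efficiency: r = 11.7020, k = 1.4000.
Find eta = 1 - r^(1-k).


r^(k-1) = 2.6749
eta = 1 - 1/2.6749 = 0.6262 = 62.6151%

62.6151%


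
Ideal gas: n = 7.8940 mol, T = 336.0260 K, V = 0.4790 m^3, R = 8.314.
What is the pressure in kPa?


P = nRT/V = 7.8940 * 8.314 * 336.0260 / 0.4790
= 22053.6270 / 0.4790 = 46040.9749 Pa = 46.0410 kPa

46.0410 kPa


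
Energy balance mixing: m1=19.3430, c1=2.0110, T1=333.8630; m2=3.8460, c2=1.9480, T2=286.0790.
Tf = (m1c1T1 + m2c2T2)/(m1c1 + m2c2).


num = 15130.1672
den = 46.3908
Tf = 326.1460 K

326.1460 K


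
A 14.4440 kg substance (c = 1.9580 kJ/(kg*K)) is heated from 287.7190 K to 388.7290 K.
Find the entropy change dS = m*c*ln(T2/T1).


T2/T1 = 1.3511
ln(T2/T1) = 0.3009
dS = 14.4440 * 1.9580 * 0.3009 = 8.5098 kJ/K

8.5098 kJ/K


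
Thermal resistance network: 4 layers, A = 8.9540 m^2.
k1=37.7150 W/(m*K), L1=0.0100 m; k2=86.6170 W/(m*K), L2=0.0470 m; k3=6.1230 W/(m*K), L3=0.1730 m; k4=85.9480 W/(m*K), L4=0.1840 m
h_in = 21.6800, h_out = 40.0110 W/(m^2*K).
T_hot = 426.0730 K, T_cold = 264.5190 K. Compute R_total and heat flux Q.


R_conv_in = 1/(21.6800*8.9540) = 0.0052
R_1 = 0.0100/(37.7150*8.9540) = 2.9612e-05
R_2 = 0.0470/(86.6170*8.9540) = 6.0601e-05
R_3 = 0.1730/(6.1230*8.9540) = 0.0032
R_4 = 0.1840/(85.9480*8.9540) = 0.0002
R_conv_out = 1/(40.0110*8.9540) = 0.0028
R_total = 0.0114 K/W
Q = 161.5540 / 0.0114 = 14137.3734 W

R_total = 0.0114 K/W, Q = 14137.3734 W


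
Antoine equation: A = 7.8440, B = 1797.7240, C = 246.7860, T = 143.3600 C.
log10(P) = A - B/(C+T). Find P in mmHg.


C+T = 390.1460
B/(C+T) = 4.6078
log10(P) = 7.8440 - 4.6078 = 3.2362
P = 10^3.2362 = 1722.5676 mmHg

1722.5676 mmHg


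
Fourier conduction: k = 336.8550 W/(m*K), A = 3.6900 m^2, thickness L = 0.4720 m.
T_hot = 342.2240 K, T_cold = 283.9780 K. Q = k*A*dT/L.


dT = 58.2460 K
Q = 336.8550 * 3.6900 * 58.2460 / 0.4720 = 153388.7370 W

153388.7370 W


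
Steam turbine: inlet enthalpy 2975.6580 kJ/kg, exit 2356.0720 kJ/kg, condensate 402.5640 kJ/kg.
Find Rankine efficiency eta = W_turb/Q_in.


W = 619.5860 kJ/kg
Q_in = 2573.0940 kJ/kg
eta = 0.2408 = 24.0794%

eta = 24.0794%


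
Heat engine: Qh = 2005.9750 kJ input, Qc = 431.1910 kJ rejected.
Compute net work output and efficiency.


W = 2005.9750 - 431.1910 = 1574.7840 kJ
eta = 1574.7840 / 2005.9750 = 0.7850 = 78.5047%

W = 1574.7840 kJ, eta = 78.5047%


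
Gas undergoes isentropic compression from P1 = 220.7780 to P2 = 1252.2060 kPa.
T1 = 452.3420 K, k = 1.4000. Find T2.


(k-1)/k = 0.2857
(P2/P1)^exp = 1.6419
T2 = 452.3420 * 1.6419 = 742.7035 K

742.7035 K


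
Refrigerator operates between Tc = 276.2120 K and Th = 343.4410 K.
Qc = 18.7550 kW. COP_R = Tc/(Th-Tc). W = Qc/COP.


COP = 276.2120 / 67.2290 = 4.1085
W = 18.7550 / 4.1085 = 4.5649 kW

COP = 4.1085, W = 4.5649 kW


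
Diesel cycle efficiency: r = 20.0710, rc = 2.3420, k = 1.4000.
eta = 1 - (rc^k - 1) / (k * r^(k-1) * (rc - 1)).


r^(k-1) = 3.3192
rc^k = 3.2917
eta = 0.6325 = 63.2505%

63.2505%


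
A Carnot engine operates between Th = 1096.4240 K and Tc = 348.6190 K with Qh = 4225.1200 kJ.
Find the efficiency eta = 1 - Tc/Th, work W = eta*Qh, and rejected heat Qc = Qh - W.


eta = 1 - 348.6190/1096.4240 = 0.6820
W = 0.6820 * 4225.1200 = 2881.7007 kJ
Qc = 4225.1200 - 2881.7007 = 1343.4193 kJ

eta = 68.2040%, W = 2881.7007 kJ, Qc = 1343.4193 kJ


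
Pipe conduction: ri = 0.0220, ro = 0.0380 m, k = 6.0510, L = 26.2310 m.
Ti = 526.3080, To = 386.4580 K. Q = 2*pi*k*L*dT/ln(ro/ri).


dT = 139.8500 K
ln(ro/ri) = 0.5465
Q = 2*pi*6.0510*26.2310*139.8500 / 0.5465 = 255187.5262 W

255187.5262 W


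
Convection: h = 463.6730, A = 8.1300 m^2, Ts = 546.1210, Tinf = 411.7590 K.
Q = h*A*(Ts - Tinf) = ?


dT = 134.3620 K
Q = 463.6730 * 8.1300 * 134.3620 = 506499.2571 W

506499.2571 W


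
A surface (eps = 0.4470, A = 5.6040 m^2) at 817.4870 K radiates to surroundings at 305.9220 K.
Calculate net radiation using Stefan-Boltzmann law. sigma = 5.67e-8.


T^4 = 4.4660e+11
Tsurr^4 = 8.7588e+09
Q = 0.4470 * 5.67e-8 * 5.6040 * 4.3785e+11 = 62188.5119 W

62188.5119 W


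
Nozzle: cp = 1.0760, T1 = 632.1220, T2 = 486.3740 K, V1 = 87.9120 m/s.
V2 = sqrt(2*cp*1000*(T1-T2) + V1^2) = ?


dT = 145.7480 K
2*cp*1000*dT = 313649.6960
V1^2 = 7728.5197
V2 = sqrt(321378.2157) = 566.9023 m/s

566.9023 m/s


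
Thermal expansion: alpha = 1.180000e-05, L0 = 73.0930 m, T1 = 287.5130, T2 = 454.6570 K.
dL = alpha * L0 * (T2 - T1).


dT = 167.1440 K
dL = 1.180000e-05 * 73.0930 * 167.1440 = 0.144161 m
L_final = 73.237161 m

dL = 0.144161 m


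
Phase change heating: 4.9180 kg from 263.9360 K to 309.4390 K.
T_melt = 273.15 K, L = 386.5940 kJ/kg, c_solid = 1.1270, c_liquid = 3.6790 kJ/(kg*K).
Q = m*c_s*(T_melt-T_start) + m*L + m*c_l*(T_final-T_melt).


Q1 (sensible, solid) = 4.9180 * 1.1270 * 9.2140 = 51.0694 kJ
Q2 (latent) = 4.9180 * 386.5940 = 1901.2693 kJ
Q3 (sensible, liquid) = 4.9180 * 3.6790 * 36.2890 = 656.5886 kJ
Q_total = 2608.9272 kJ

2608.9272 kJ


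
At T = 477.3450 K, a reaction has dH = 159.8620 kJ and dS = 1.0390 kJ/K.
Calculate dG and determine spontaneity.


T*dS = 477.3450 * 1.0390 = 495.9615 kJ
dG = 159.8620 - 495.9615 = -336.0995 kJ (spontaneous)

dG = -336.0995 kJ, spontaneous


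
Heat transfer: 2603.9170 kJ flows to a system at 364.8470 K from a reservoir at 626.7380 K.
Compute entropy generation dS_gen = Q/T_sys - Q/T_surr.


dS_sys = 2603.9170/364.8470 = 7.1370 kJ/K
dS_surr = -2603.9170/626.7380 = -4.1547 kJ/K
dS_gen = 7.1370 - 4.1547 = 2.9823 kJ/K (irreversible)

dS_gen = 2.9823 kJ/K, irreversible


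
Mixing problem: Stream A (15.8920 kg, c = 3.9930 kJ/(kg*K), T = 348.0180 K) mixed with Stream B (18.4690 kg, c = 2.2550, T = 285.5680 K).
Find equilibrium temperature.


num = 33977.3137
den = 105.1044
Tf = 323.2722 K

323.2722 K


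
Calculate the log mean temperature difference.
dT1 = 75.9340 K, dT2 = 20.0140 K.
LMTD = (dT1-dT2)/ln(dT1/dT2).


dT1/dT2 = 3.7940
ln(dT1/dT2) = 1.3334
LMTD = 55.9200 / 1.3334 = 41.9369 K

41.9369 K


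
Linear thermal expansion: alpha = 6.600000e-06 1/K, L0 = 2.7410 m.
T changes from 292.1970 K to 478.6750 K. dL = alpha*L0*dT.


dT = 186.4780 K
dL = 6.600000e-06 * 2.7410 * 186.4780 = 0.003373 m
L_final = 2.744373 m

dL = 0.003373 m


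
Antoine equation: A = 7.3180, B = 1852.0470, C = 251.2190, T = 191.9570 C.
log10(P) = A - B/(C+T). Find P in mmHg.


C+T = 443.1760
B/(C+T) = 4.1790
log10(P) = 7.3180 - 4.1790 = 3.1390
P = 10^3.1390 = 1377.1057 mmHg

1377.1057 mmHg


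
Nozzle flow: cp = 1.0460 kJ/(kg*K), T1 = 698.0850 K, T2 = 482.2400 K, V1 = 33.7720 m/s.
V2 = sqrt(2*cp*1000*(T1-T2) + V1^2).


dT = 215.8450 K
2*cp*1000*dT = 451547.7400
V1^2 = 1140.5480
V2 = sqrt(452688.2880) = 672.8211 m/s

672.8211 m/s


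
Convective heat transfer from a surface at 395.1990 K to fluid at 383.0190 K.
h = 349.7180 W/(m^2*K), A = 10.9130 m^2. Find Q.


dT = 12.1800 K
Q = 349.7180 * 10.9130 * 12.1800 = 46484.6355 W

46484.6355 W


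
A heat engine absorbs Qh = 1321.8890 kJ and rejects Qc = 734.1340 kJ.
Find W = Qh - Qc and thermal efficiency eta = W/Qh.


W = 1321.8890 - 734.1340 = 587.7550 kJ
eta = 587.7550 / 1321.8890 = 0.4446 = 44.4633%

W = 587.7550 kJ, eta = 44.4633%


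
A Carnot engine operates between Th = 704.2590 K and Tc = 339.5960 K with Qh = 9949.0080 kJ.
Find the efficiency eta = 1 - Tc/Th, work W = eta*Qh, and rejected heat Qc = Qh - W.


eta = 1 - 339.5960/704.2590 = 0.5178
W = 0.5178 * 9949.0080 = 5151.5637 kJ
Qc = 9949.0080 - 5151.5637 = 4797.4443 kJ

eta = 51.7797%, W = 5151.5637 kJ, Qc = 4797.4443 kJ


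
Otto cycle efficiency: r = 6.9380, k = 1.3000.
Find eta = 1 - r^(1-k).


r^(k-1) = 1.7880
eta = 1 - 1/1.7880 = 0.4407 = 44.0719%

44.0719%


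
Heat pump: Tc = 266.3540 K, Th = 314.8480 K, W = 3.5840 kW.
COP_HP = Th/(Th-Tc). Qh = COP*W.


COP = 314.8480 / 48.4940 = 6.4925
Qh = 6.4925 * 3.5840 = 23.2692 kW

COP = 6.4925, Qh = 23.2692 kW


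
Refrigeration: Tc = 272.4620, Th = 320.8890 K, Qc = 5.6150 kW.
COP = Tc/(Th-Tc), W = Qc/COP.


COP = 272.4620 / 48.4270 = 5.6262
W = 5.6150 / 5.6262 = 0.9980 kW

COP = 5.6262, W = 0.9980 kW


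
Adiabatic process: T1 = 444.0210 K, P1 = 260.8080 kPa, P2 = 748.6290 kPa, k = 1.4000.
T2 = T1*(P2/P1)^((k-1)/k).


(k-1)/k = 0.2857
(P2/P1)^exp = 1.3516
T2 = 444.0210 * 1.3516 = 600.1297 K

600.1297 K


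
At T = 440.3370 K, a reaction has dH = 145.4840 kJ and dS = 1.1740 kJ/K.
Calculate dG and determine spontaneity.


T*dS = 440.3370 * 1.1740 = 516.9556 kJ
dG = 145.4840 - 516.9556 = -371.4716 kJ (spontaneous)

dG = -371.4716 kJ, spontaneous


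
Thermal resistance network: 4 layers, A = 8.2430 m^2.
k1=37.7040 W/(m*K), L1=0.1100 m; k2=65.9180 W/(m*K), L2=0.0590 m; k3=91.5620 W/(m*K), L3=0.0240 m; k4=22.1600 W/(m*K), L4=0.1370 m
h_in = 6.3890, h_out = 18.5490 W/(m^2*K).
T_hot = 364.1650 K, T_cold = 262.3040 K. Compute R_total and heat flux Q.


R_conv_in = 1/(6.3890*8.2430) = 0.0190
R_1 = 0.1100/(37.7040*8.2430) = 0.0004
R_2 = 0.0590/(65.9180*8.2430) = 0.0001
R_3 = 0.0240/(91.5620*8.2430) = 3.1799e-05
R_4 = 0.1370/(22.1600*8.2430) = 0.0008
R_conv_out = 1/(18.5490*8.2430) = 0.0065
R_total = 0.0268 K/W
Q = 101.8610 / 0.0268 = 3804.6617 W

R_total = 0.0268 K/W, Q = 3804.6617 W


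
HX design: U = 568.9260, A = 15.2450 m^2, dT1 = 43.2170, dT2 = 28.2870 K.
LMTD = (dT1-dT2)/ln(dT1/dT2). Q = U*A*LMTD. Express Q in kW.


LMTD = 35.2263 K
Q = 568.9260 * 15.2450 * 35.2263 = 305527.0615 W = 305.5271 kW

305.5271 kW


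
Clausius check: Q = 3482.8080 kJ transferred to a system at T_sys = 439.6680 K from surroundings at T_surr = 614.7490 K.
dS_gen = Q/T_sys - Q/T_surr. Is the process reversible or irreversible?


dS_sys = 3482.8080/439.6680 = 7.9214 kJ/K
dS_surr = -3482.8080/614.7490 = -5.6654 kJ/K
dS_gen = 7.9214 - 5.6654 = 2.2560 kJ/K (irreversible)

dS_gen = 2.2560 kJ/K, irreversible


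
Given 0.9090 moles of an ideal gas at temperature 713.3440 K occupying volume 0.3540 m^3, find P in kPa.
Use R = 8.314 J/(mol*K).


P = nRT/V = 0.9090 * 8.314 * 713.3440 / 0.3540
= 5391.0445 / 0.3540 = 15228.9392 Pa = 15.2289 kPa

15.2289 kPa


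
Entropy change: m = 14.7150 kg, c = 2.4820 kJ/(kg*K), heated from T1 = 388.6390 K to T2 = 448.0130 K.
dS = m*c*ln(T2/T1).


T2/T1 = 1.1528
ln(T2/T1) = 0.1422
dS = 14.7150 * 2.4820 * 0.1422 = 5.1925 kJ/K

5.1925 kJ/K


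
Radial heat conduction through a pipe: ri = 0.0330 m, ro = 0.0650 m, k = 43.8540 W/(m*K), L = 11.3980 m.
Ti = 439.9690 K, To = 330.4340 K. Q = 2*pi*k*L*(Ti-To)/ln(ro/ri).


dT = 109.5350 K
ln(ro/ri) = 0.6779
Q = 2*pi*43.8540*11.3980*109.5350 / 0.6779 = 507478.9257 W

507478.9257 W


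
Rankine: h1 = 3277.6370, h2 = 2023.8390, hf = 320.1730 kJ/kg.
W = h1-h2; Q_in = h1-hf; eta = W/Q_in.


W = 1253.7980 kJ/kg
Q_in = 2957.4640 kJ/kg
eta = 0.4239 = 42.3944%

eta = 42.3944%


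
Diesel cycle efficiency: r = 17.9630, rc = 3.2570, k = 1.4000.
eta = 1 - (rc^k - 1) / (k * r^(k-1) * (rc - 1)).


r^(k-1) = 3.1751
rc^k = 5.2233
eta = 0.5790 = 57.9040%

57.9040%


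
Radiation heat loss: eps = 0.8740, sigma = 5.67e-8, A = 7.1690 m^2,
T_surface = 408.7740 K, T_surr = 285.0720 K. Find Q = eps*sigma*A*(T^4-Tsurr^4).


T^4 = 2.7921e+10
Tsurr^4 = 6.6042e+09
Q = 0.8740 * 5.67e-8 * 7.1690 * 2.1317e+10 = 7573.1826 W

7573.1826 W


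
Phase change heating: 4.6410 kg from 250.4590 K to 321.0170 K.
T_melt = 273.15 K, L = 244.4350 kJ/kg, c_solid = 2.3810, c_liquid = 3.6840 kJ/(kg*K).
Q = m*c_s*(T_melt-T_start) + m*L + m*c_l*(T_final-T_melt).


Q1 (sensible, solid) = 4.6410 * 2.3810 * 22.6910 = 250.7406 kJ
Q2 (latent) = 4.6410 * 244.4350 = 1134.4228 kJ
Q3 (sensible, liquid) = 4.6410 * 3.6840 * 47.8670 = 818.4034 kJ
Q_total = 2203.5668 kJ

2203.5668 kJ


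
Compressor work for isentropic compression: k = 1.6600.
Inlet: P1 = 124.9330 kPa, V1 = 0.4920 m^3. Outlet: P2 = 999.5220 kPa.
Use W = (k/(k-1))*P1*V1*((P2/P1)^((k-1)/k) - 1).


(k-1)/k = 0.3976
(P2/P1)^exp = 2.2860
W = 2.5152 * 124.9330 * 0.4920 * (2.2860 - 1) = 198.8090 kJ

198.8090 kJ


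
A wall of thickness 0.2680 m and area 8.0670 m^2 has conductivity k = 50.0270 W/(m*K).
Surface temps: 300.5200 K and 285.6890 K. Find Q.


dT = 14.8310 K
Q = 50.0270 * 8.0670 * 14.8310 / 0.2680 = 22333.2618 W

22333.2618 W


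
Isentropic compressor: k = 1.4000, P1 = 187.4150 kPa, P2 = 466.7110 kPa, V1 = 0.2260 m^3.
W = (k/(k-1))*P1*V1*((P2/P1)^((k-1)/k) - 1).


(k-1)/k = 0.2857
(P2/P1)^exp = 1.2978
W = 3.5000 * 187.4150 * 0.2260 * (1.2978 - 1) = 44.1495 kJ

44.1495 kJ


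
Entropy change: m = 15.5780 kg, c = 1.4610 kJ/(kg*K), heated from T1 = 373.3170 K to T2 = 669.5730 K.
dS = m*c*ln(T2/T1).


T2/T1 = 1.7936
ln(T2/T1) = 0.5842
dS = 15.5780 * 1.4610 * 0.5842 = 13.2964 kJ/K

13.2964 kJ/K


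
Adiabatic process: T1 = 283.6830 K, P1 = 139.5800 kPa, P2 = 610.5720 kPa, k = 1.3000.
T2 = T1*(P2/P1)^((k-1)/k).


(k-1)/k = 0.2308
(P2/P1)^exp = 1.4057
T2 = 283.6830 * 1.4057 = 398.7828 K

398.7828 K


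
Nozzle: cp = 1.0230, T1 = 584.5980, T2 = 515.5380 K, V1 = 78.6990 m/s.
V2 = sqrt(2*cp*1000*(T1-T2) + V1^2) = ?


dT = 69.0600 K
2*cp*1000*dT = 141296.7600
V1^2 = 6193.5326
V2 = sqrt(147490.2926) = 384.0446 m/s

384.0446 m/s


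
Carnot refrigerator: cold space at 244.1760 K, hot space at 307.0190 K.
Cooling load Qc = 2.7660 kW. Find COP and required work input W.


COP = 244.1760 / 62.8430 = 3.8855
W = 2.7660 / 3.8855 = 0.7119 kW

COP = 3.8855, W = 0.7119 kW


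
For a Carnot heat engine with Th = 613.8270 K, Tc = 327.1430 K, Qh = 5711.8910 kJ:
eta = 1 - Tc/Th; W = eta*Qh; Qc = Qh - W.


eta = 1 - 327.1430/613.8270 = 0.4670
W = 0.4670 * 5711.8910 = 2667.7024 kJ
Qc = 5711.8910 - 2667.7024 = 3044.1886 kJ

eta = 46.7044%, W = 2667.7024 kJ, Qc = 3044.1886 kJ


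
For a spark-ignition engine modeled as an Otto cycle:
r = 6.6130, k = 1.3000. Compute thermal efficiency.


r^(k-1) = 1.7625
eta = 1 - 1/1.7625 = 0.4326 = 43.2612%

43.2612%


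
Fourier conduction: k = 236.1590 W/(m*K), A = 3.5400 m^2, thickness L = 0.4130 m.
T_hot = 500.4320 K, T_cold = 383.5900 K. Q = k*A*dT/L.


dT = 116.8420 K
Q = 236.1590 * 3.5400 * 116.8420 / 0.4130 = 236513.9132 W

236513.9132 W


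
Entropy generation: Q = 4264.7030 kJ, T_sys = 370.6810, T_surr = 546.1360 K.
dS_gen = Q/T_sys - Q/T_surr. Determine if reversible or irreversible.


dS_sys = 4264.7030/370.6810 = 11.5050 kJ/K
dS_surr = -4264.7030/546.1360 = -7.8089 kJ/K
dS_gen = 11.5050 - 7.8089 = 3.6962 kJ/K (irreversible)

dS_gen = 3.6962 kJ/K, irreversible


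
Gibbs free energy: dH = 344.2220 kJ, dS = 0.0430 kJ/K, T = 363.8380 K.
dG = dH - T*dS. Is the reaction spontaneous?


T*dS = 363.8380 * 0.0430 = 15.6450 kJ
dG = 344.2220 - 15.6450 = 328.5770 kJ (non-spontaneous)

dG = 328.5770 kJ, non-spontaneous
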